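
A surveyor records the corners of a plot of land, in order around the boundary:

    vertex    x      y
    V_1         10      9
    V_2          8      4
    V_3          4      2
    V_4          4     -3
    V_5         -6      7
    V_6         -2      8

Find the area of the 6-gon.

87

Apply the shoelace formula: 2A = Σ (x_i·y_{i+1} − x_{i+1}·y_i), indices taken mod 6.
V_1→V_2: (10)(4) − (8)(9) = -32
V_2→V_3: (8)(2) − (4)(4) = 0
V_3→V_4: (4)(-3) − (4)(2) = -20
V_4→V_5: (4)(7) − (-6)(-3) = 10
V_5→V_6: (-6)(8) − (-2)(7) = -34
V_6→V_1: (-2)(9) − (10)(8) = -98
Σ = -174
Area = |Σ|/2 = 87.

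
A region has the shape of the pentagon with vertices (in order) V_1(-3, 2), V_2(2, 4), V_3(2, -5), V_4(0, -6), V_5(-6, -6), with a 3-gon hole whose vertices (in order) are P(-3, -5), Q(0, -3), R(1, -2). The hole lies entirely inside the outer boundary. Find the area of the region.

Outer boundary:
Σ = (-16) + (-18) + (-12) + (-36) + (-30) = -112
Area = |Σ|/2 = 56.
Hole:
Cross-terms: 9, 3, -11  ⇒  Σ = 1
Area = |Σ|/2 = 0.5.
Net area = 56 − 0.5 = 55.5.

55.5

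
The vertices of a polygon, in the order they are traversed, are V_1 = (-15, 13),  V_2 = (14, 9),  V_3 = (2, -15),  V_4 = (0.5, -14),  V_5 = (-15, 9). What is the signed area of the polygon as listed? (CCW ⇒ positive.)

Apply the surveyor's formula: 2A = Σ (x_i·y_{i+1} − x_{i+1}·y_i), indices taken mod 5.
Σ = (-317) + (-228) + (-20.5) + (-205.5) + (-60) = -831
Signed area = Σ/2 = -415.5 (negative ⇒ clockwise traversal).

-415.5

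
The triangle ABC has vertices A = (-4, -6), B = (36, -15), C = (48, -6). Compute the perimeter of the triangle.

|AB| = √((40)² + (-9)²) = √1681 = 41
|BC| = √((12)² + (9)²) = √225 = 15
|CA| = √((-52)² + (0)²) = √2704 = 52
Perimeter = 41 + 15 + 52 = 108.

108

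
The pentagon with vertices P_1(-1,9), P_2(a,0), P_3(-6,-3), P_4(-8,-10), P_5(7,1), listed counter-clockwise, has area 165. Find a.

-14

The doubled signed area Σ (x_i y_{i+1} − x_{i+1} y_i) is linear in a.
With a=0 it equals 162; the coefficient of a is -12 (from the two edges through P_2).
So -12·a + 162 = 2·165 = 330 ⇒ a = -14.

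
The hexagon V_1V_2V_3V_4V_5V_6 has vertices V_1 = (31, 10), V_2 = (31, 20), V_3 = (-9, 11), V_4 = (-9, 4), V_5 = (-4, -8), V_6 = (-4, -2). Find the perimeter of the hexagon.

114

|V_1V_2| = √((0)² + (10)²) = √100 = 10
|V_2V_3| = √((-40)² + (-9)²) = √1681 = 41
|V_3V_4| = √((0)² + (-7)²) = √49 = 7
|V_4V_5| = √((5)² + (-12)²) = √169 = 13
|V_5V_6| = √((0)² + (6)²) = √36 = 6
|V_6V_1| = √((35)² + (12)²) = √1369 = 37
Perimeter = 10 + 41 + 7 + 13 + 6 + 37 = 114.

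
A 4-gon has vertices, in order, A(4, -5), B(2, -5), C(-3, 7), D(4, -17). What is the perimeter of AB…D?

|AB| = √((-2)² + (0)²) = √4 = 2
|BC| = √((-5)² + (12)²) = √169 = 13
|CD| = √((7)² + (-24)²) = √625 = 25
|DA| = √((0)² + (12)²) = √144 = 12
Perimeter = 2 + 13 + 25 + 12 = 52.

52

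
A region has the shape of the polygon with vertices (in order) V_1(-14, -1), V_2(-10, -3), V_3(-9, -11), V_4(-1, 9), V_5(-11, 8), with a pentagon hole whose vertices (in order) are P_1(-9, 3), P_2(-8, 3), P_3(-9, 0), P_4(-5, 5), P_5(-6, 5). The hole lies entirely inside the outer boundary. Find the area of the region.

113

Outer boundary:
V_1→V_2: (-14)(-3) − (-10)(-1) = 32
V_2→V_3: (-10)(-11) − (-9)(-3) = 83
V_3→V_4: (-9)(9) − (-1)(-11) = -92
V_4→V_5: (-1)(8) − (-11)(9) = 91
V_5→V_1: (-11)(-1) − (-14)(8) = 123
Σ = 237
Area = |Σ|/2 = 118.5.
Hole:
Σ = (-3) + (27) + (-45) + (5) + (27) = 11
Area = |Σ|/2 = 5.5.
Net area = 118.5 − 5.5 = 113.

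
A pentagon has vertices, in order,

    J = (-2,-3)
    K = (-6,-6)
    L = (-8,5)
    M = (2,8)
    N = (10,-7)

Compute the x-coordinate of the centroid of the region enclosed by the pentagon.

-13/111

Apply the shoelace formula. First the cross-terms c_i = x_i·y_{i+1} − x_{i+1}·y_i:
  -6, -78, -74, -94, -44  ⇒  2A = -296, A = -148.
Then Σ (x_i + x_{i+1})·c_i = 104, so x̄ = 104 / (6·(-148)) = -13/111.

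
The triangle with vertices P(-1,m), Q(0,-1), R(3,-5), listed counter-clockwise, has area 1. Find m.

1

The doubled signed area Σ (x_i y_{i+1} − x_{i+1} y_i) is linear in m.
With m=0 it equals -1; the coefficient of m is 3 (from the two edges through P).
So 3·m + -1 = 2·1 = 2 ⇒ m = 1.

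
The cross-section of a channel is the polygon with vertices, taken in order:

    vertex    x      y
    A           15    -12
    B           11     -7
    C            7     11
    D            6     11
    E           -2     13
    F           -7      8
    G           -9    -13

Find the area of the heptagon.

424.5

Apply the shoelace formula: 2A = Σ (x_i·y_{i+1} − x_{i+1}·y_i), indices taken mod 7.
Σ = (27) + (170) + (11) + (100) + (75) + (163) + (303) = 849
Area = |Σ|/2 = 424.5.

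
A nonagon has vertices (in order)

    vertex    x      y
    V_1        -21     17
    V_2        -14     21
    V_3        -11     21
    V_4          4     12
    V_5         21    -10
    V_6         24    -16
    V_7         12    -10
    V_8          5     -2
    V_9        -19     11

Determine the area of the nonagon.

483.5

Apply Gauss's area formula: 2A = Σ (x_i·y_{i+1} − x_{i+1}·y_i), indices taken mod 9.
Σ = (-203) + (-63) + (-216) + (-292) + (-96) + (-48) + (26) + (17) + (-92) = -967
Area = |Σ|/2 = 483.5.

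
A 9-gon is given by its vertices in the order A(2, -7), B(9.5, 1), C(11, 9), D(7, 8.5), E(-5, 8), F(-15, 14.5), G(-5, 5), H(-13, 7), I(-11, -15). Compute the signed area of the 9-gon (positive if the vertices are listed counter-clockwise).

Apply the shoelace formula: 2A = Σ (x_i·y_{i+1} − x_{i+1}·y_i), indices taken mod 9.
A→B: (2)(1) − (9.5)(-7) = 68.5
B→C: (9.5)(9) − (11)(1) = 74.5
C→D: (11)(8.5) − (7)(9) = 30.5
D→E: (7)(8) − (-5)(8.5) = 98.5
E→F: (-5)(14.5) − (-15)(8) = 47.5
F→G: (-15)(5) − (-5)(14.5) = -2.5
G→H: (-5)(7) − (-13)(5) = 30
H→I: (-13)(-15) − (-11)(7) = 272
I→A: (-11)(-7) − (2)(-15) = 107
Σ = 726
Signed area = Σ/2 = 363 (positive ⇒ counter-clockwise traversal).

363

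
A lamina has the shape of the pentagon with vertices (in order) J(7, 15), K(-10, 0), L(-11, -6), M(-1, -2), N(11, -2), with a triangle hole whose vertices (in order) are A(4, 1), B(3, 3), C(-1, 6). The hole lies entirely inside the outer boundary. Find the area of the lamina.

Outer boundary:
Apply the shoelace (surveyor's) formula: 2A = Σ (x_i·y_{i+1} − x_{i+1}·y_i), indices taken mod 5.
J→K: (7)(0) − (-10)(15) = 150
K→L: (-10)(-6) − (-11)(0) = 60
L→M: (-11)(-2) − (-1)(-6) = 16
M→N: (-1)(-2) − (11)(-2) = 24
N→J: (11)(15) − (7)(-2) = 179
Σ = 429
Area = |Σ|/2 = 214.5.
Hole:
Apply the surveyor's formula: 2A = Σ (x_i·y_{i+1} − x_{i+1}·y_i), indices taken mod 3.
Σ = (9) + (21) + (-25) = 5
Area = |Σ|/2 = 2.5.
Net area = 214.5 − 2.5 = 212.

212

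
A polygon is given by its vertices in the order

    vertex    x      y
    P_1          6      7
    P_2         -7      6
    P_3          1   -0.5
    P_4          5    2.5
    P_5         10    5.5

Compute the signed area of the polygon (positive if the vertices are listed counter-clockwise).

63.5

Apply Gauss's area formula: 2A = Σ (x_i·y_{i+1} − x_{i+1}·y_i), indices taken mod 5.
P_1→P_2: (6)(6) − (-7)(7) = 85
P_2→P_3: (-7)(-0.5) − (1)(6) = -2.5
P_3→P_4: (1)(2.5) − (5)(-0.5) = 5
P_4→P_5: (5)(5.5) − (10)(2.5) = 2.5
P_5→P_1: (10)(7) − (6)(5.5) = 37
Σ = 127
Signed area = Σ/2 = 63.5 (positive ⇒ counter-clockwise traversal).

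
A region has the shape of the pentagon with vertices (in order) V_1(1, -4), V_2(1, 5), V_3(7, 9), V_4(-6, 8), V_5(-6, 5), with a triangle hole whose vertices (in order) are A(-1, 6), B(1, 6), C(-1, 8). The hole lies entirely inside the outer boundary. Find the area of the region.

63

Outer boundary:
Cross-terms: 9, -26, 110, 18, 19  ⇒  Σ = 130
Area = |Σ|/2 = 65.
Hole:
Apply Gauss's area formula: 2A = Σ (x_i·y_{i+1} − x_{i+1}·y_i), indices taken mod 3.
Σ = (-12) + (14) + (2) = 4
Area = |Σ|/2 = 2.
Net area = 65 − 2 = 63.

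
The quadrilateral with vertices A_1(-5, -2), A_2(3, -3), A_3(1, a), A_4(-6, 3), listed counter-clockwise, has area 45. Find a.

Write out the shoelace sum; only the two edges meeting at A_3 involve a:
2·Area = [(3·a − 1·(-3)) + (1·3 − (-6)·a)] + 48
       = 9·a + 54 = 90
⇒ a = 4.

4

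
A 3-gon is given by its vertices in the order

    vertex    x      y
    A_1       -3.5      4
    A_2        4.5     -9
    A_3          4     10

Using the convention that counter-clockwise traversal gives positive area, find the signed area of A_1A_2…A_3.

A_1→A_2: (-3.5)(-9) − (4.5)(4) = 13.5
A_2→A_3: (4.5)(10) − (4)(-9) = 81
A_3→A_1: (4)(4) − (-3.5)(10) = 51
Σ = 145.5
Signed area = Σ/2 = 72.75 (positive ⇒ counter-clockwise traversal).

72.75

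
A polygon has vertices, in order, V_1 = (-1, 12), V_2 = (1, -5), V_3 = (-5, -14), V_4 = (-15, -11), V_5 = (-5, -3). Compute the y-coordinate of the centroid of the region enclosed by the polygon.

Apply Gauss's area formula. First the cross-terms c_i = x_i·y_{i+1} − x_{i+1}·y_i:
  -7, -39, -155, -10, -63  ⇒  2A = -274, A = -137.
Then Σ (y_i + y_{i+1})·c_i = 4140, so ȳ = 4140 / (6·(-137)) = -690/137.

-690/137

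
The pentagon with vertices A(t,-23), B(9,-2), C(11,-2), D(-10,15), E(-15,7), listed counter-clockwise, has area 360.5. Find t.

The doubled signed area Σ (x_i y_{i+1} − x_{i+1} y_i) is linear in t.
With t=0 it equals 856; the coefficient of t is -9 (from the two edges through A).
So -9·t + 856 = 2·360.5 = 721 ⇒ t = 15.

15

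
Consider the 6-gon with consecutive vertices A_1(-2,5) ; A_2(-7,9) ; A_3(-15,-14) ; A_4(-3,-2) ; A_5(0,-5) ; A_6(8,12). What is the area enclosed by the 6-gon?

A_1→A_2: (-2)(9) − (-7)(5) = 17
A_2→A_3: (-7)(-14) − (-15)(9) = 233
A_3→A_4: (-15)(-2) − (-3)(-14) = -12
A_4→A_5: (-3)(-5) − (0)(-2) = 15
A_5→A_6: (0)(12) − (8)(-5) = 40
A_6→A_1: (8)(5) − (-2)(12) = 64
Σ = 357
Area = |Σ|/2 = 178.5.

178.5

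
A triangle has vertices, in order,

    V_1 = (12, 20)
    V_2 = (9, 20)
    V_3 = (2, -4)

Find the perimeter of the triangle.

54

|V_1V_2| = √((-3)² + (0)²) = √9 = 3
|V_2V_3| = √((-7)² + (-24)²) = √625 = 25
|V_3V_1| = √((10)² + (24)²) = √676 = 26
Perimeter = 3 + 25 + 26 = 54.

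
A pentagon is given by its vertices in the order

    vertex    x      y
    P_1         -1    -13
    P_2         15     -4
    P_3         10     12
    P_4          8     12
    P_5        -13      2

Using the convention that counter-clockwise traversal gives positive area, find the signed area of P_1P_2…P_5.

393

Cross-terms: 199, 220, 24, 172, 171  ⇒  Σ = 786
Signed area = Σ/2 = 393 (positive ⇒ counter-clockwise traversal).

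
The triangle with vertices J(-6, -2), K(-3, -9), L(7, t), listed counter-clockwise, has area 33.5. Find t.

-10

Write out the shoelace sum; only the two edges meeting at L involve t:
2·Area = [((-3)·t − 7·(-9)) + (7·(-2) − (-6)·t)] + 48
       = 3·t + 97 = 67
⇒ t = -10.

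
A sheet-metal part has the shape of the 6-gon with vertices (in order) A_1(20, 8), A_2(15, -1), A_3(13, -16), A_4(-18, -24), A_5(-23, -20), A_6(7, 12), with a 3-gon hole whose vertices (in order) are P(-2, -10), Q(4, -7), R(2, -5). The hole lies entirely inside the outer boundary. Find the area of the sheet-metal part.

Outer boundary:
Apply the shoelace (surveyor's) formula: 2A = Σ (x_i·y_{i+1} − x_{i+1}·y_i), indices taken mod 6.
Cross-terms: -140, -227, -600, -192, -136, -184  ⇒  Σ = -1479
Area = |Σ|/2 = 739.5.
Hole:
Apply the shoelace (surveyor's) formula: 2A = Σ (x_i·y_{i+1} − x_{i+1}·y_i), indices taken mod 3.
Cross-terms: 54, -6, -30  ⇒  Σ = 18
Area = |Σ|/2 = 9.
Net area = 739.5 − 9 = 730.5.

730.5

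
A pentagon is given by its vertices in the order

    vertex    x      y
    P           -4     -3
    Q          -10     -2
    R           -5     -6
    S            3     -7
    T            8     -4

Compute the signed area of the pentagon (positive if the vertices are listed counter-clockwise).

42.5

P→Q: (-4)(-2) − (-10)(-3) = -22
Q→R: (-10)(-6) − (-5)(-2) = 50
R→S: (-5)(-7) − (3)(-6) = 53
S→T: (3)(-4) − (8)(-7) = 44
T→P: (8)(-3) − (-4)(-4) = -40
Σ = 85
Signed area = Σ/2 = 42.5 (positive ⇒ counter-clockwise traversal).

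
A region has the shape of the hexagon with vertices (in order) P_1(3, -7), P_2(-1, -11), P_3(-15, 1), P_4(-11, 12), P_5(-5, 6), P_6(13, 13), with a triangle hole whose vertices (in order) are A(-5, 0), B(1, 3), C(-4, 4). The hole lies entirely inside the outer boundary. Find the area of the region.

Outer boundary:
Apply the shoelace formula: 2A = Σ (x_i·y_{i+1} − x_{i+1}·y_i), indices taken mod 6.
P_1→P_2: (3)(-11) − (-1)(-7) = -40
P_2→P_3: (-1)(1) − (-15)(-11) = -166
P_3→P_4: (-15)(12) − (-11)(1) = -169
P_4→P_5: (-11)(6) − (-5)(12) = -6
P_5→P_6: (-5)(13) − (13)(6) = -143
P_6→P_1: (13)(-7) − (3)(13) = -130
Σ = -654
Area = |Σ|/2 = 327.
Hole:
Apply the surveyor's formula: 2A = Σ (x_i·y_{i+1} − x_{i+1}·y_i), indices taken mod 3.
Σ = (-15) + (16) + (20) = 21
Area = |Σ|/2 = 10.5.
Net area = 327 − 10.5 = 316.5.

316.5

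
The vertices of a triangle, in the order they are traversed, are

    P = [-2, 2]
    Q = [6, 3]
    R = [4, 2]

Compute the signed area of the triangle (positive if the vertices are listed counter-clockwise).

Apply the shoelace (surveyor's) formula: 2A = Σ (x_i·y_{i+1} − x_{i+1}·y_i), indices taken mod 3.
Cross-terms: -18, 0, 12  ⇒  Σ = -6
Signed area = Σ/2 = -3 (negative ⇒ clockwise traversal).

-3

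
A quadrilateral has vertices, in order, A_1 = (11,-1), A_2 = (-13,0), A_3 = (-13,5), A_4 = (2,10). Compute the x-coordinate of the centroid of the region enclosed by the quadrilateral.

-20/11

Apply Gauss's area formula. First the cross-terms c_i = x_i·y_{i+1} − x_{i+1}·y_i:
  -13, -65, -140, -112  ⇒  2A = -330, A = -165.
Then Σ (x_i + x_{i+1})·c_i = 1800, so x̄ = 1800 / (6·(-165)) = -20/11.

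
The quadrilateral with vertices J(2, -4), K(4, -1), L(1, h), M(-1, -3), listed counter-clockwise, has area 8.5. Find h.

-1

The doubled signed area Σ (x_i y_{i+1} − x_{i+1} y_i) is linear in h.
With h=0 it equals 22; the coefficient of h is 5 (from the two edges through L).
So 5·h + 22 = 2·8.5 = 17 ⇒ h = -1.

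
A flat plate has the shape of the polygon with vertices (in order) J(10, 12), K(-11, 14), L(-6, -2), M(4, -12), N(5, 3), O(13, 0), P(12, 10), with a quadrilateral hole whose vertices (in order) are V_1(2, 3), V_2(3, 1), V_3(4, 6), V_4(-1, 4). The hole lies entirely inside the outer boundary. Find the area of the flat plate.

Outer boundary:
J→K: (10)(14) − (-11)(12) = 272
K→L: (-11)(-2) − (-6)(14) = 106
L→M: (-6)(-12) − (4)(-2) = 80
M→N: (4)(3) − (5)(-12) = 72
N→O: (5)(0) − (13)(3) = -39
O→P: (13)(10) − (12)(0) = 130
P→J: (12)(12) − (10)(10) = 44
Σ = 665
Area = |Σ|/2 = 332.5.
Hole:
V_1→V_2: (2)(1) − (3)(3) = -7
V_2→V_3: (3)(6) − (4)(1) = 14
V_3→V_4: (4)(4) − (-1)(6) = 22
V_4→V_1: (-1)(3) − (2)(4) = -11
Σ = 18
Area = |Σ|/2 = 9.
Net area = 332.5 − 9 = 323.5.

323.5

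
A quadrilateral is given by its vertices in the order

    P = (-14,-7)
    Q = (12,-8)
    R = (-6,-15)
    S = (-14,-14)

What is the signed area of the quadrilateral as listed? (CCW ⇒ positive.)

-128

Apply Gauss's area formula: 2A = Σ (x_i·y_{i+1} − x_{i+1}·y_i), indices taken mod 4.
Σ = (196) + (-228) + (-126) + (-98) = -256
Signed area = Σ/2 = -128 (negative ⇒ clockwise traversal).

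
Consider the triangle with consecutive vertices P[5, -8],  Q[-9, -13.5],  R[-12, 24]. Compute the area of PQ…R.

270.75

Apply the shoelace (surveyor's) formula: 2A = Σ (x_i·y_{i+1} − x_{i+1}·y_i), indices taken mod 3.
Σ = (-139.5) + (-378) + (-24) = -541.5
Area = |Σ|/2 = 270.75.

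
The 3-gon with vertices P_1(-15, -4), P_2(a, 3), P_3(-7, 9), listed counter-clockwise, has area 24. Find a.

Write out the shoelace sum; only the two edges meeting at P_2 involve a:
2·Area = [((-15)·3 − a·(-4)) + (a·9 − (-7)·3)] + 163
       = 13·a + 139 = 48
⇒ a = -7.

-7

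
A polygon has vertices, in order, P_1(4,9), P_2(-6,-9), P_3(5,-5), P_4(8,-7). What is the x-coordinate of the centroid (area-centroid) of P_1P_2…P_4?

Apply the shoelace (surveyor's) formula. First the cross-terms c_i = x_i·y_{i+1} − x_{i+1}·y_i:
  18, 75, 5, 100  ⇒  2A = 198, A = 99.
Then Σ (x_i + x_{i+1})·c_i = 1154, so x̄ = 1154 / (6·99) = 577/297.

577/297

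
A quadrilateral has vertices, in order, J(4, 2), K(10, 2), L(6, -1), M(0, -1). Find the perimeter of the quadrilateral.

|JK| = √((6)² + (0)²) = √36 = 6
|KL| = √((-4)² + (-3)²) = √25 = 5
|LM| = √((-6)² + (0)²) = √36 = 6
|MJ| = √((4)² + (3)²) = √25 = 5
Perimeter = 6 + 5 + 6 + 5 = 22.

22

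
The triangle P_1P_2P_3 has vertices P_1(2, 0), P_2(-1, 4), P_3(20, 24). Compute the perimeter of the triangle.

|P_1P_2| = √((-3)² + (4)²) = √25 = 5
|P_2P_3| = √((21)² + (20)²) = √841 = 29
|P_3P_1| = √((-18)² + (-24)²) = √900 = 30
Perimeter = 5 + 29 + 30 = 64.

64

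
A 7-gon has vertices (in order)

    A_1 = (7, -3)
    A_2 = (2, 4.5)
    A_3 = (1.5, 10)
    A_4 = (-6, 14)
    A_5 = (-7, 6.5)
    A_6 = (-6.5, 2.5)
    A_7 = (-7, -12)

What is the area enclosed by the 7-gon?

208

Σ = (37.5) + (13.25) + (81) + (59) + (24.75) + (95.5) + (105) = 416
Area = |Σ|/2 = 208.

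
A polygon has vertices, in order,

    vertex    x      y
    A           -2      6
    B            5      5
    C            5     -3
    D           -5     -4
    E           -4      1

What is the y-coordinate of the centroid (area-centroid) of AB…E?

Apply the shoelace (surveyor's) formula. First the cross-terms c_i = x_i·y_{i+1} − x_{i+1}·y_i:
  -40, -40, -35, -21, -22  ⇒  2A = -158, A = -79.
Then Σ (y_i + y_{i+1})·c_i = -366, so ȳ = -366 / (6·(-79)) = 61/79.

61/79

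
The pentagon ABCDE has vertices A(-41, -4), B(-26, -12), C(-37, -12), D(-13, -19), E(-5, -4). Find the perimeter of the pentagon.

106

|AB| = √((15)² + (-8)²) = √289 = 17
|BC| = √((-11)² + (0)²) = √121 = 11
|CD| = √((24)² + (-7)²) = √625 = 25
|DE| = √((8)² + (15)²) = √289 = 17
|EA| = √((-36)² + (0)²) = √1296 = 36
Perimeter = 17 + 11 + 25 + 17 + 36 = 106.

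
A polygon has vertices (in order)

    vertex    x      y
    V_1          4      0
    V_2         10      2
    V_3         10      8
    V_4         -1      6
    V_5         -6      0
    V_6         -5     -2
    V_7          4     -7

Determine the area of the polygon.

127.5

Apply the shoelace (surveyor's) formula: 2A = Σ (x_i·y_{i+1} − x_{i+1}·y_i), indices taken mod 7.
Σ = (8) + (60) + (68) + (36) + (12) + (43) + (28) = 255
Area = |Σ|/2 = 127.5.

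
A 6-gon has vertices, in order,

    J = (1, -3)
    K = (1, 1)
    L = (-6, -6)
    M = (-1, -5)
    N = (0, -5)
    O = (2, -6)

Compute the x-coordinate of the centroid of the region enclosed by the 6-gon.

-145/129

Apply Gauss's area formula. First the cross-terms c_i = x_i·y_{i+1} − x_{i+1}·y_i:
  4, 0, 24, 5, 10, 0  ⇒  2A = 43, A = 21.5.
Then Σ (x_i + x_{i+1})·c_i = -145, so x̄ = -145 / (6·21.5) = -145/129.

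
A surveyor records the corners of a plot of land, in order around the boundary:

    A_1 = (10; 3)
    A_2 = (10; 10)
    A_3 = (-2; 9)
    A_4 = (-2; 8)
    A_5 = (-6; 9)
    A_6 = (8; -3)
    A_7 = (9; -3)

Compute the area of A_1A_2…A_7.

Apply Gauss's area formula: 2A = Σ (x_i·y_{i+1} − x_{i+1}·y_i), indices taken mod 7.
Σ = (70) + (110) + (2) + (30) + (-54) + (3) + (57) = 218
Area = |Σ|/2 = 109.

109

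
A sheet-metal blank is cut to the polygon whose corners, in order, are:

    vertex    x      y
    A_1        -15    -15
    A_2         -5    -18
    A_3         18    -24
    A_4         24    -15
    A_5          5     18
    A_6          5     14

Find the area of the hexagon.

783.5

Apply the shoelace (surveyor's) formula: 2A = Σ (x_i·y_{i+1} − x_{i+1}·y_i), indices taken mod 6.
Σ = (195) + (444) + (306) + (507) + (-20) + (135) = 1567
Area = |Σ|/2 = 783.5.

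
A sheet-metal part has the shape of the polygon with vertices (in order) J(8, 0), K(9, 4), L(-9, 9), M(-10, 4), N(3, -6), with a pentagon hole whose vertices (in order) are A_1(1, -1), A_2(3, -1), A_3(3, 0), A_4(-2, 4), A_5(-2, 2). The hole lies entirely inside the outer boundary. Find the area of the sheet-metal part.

Outer boundary:
Apply the surveyor's formula: 2A = Σ (x_i·y_{i+1} − x_{i+1}·y_i), indices taken mod 5.
Σ = (32) + (117) + (54) + (48) + (48) = 299
Area = |Σ|/2 = 149.5.
Hole:
Σ = (2) + (3) + (12) + (4) + (0) = 21
Area = |Σ|/2 = 10.5.
Net area = 149.5 − 10.5 = 139.

139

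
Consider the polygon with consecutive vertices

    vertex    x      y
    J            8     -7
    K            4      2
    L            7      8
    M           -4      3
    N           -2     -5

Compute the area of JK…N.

97.5

Apply the surveyor's formula: 2A = Σ (x_i·y_{i+1} − x_{i+1}·y_i), indices taken mod 5.
Σ = (44) + (18) + (53) + (26) + (54) = 195
Area = |Σ|/2 = 97.5.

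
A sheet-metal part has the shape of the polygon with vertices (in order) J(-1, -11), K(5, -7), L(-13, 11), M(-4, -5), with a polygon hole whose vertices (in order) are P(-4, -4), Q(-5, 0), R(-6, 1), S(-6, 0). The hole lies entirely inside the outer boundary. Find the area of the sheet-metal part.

84.5

Outer boundary:
Apply the shoelace (surveyor's) formula: 2A = Σ (x_i·y_{i+1} − x_{i+1}·y_i), indices taken mod 4.
J→K: (-1)(-7) − (5)(-11) = 62
K→L: (5)(11) − (-13)(-7) = -36
L→M: (-13)(-5) − (-4)(11) = 109
M→J: (-4)(-11) − (-1)(-5) = 39
Σ = 174
Area = |Σ|/2 = 87.
Hole:
Σ = (-20) + (-5) + (6) + (24) = 5
Area = |Σ|/2 = 2.5.
Net area = 87 − 2.5 = 84.5.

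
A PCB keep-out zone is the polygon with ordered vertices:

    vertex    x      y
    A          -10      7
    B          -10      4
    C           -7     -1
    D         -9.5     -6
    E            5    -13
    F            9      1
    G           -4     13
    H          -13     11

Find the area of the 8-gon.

320.5

Apply the shoelace formula: 2A = Σ (x_i·y_{i+1} − x_{i+1}·y_i), indices taken mod 8.
Σ = (30) + (38) + (32.5) + (153.5) + (122) + (121) + (125) + (19) = 641
Area = |Σ|/2 = 320.5.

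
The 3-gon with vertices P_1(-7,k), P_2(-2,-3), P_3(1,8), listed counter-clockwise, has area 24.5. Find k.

-5

Write out the shoelace sum; only the two edges meeting at P_1 involve k:
2·Area = [(1·k − (-7)·8) + ((-7)·(-3) − (-2)·k)] + -13
       = 3·k + 64 = 49
⇒ k = -5.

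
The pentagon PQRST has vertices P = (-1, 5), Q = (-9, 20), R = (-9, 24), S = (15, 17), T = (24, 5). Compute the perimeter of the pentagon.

|PQ| = √((-8)² + (15)²) = √289 = 17
|QR| = √((0)² + (4)²) = √16 = 4
|RS| = √((24)² + (-7)²) = √625 = 25
|ST| = √((9)² + (-12)²) = √225 = 15
|TP| = √((-25)² + (0)²) = √625 = 25
Perimeter = 17 + 4 + 25 + 15 + 25 = 86.

86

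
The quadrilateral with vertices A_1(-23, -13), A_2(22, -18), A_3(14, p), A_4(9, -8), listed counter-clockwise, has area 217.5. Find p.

-8

The doubled signed area Σ (x_i y_{i+1} − x_{i+1} y_i) is linear in p.
With p=0 it equals 539; the coefficient of p is 13 (from the two edges through A_3).
So 13·p + 539 = 2·217.5 = 435 ⇒ p = -8.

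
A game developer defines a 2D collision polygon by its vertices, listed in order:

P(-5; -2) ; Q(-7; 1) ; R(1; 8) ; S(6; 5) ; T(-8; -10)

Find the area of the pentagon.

Apply the shoelace (surveyor's) formula: 2A = Σ (x_i·y_{i+1} − x_{i+1}·y_i), indices taken mod 5.
Σ = (-19) + (-57) + (-43) + (-20) + (-34) = -173
Area = |Σ|/2 = 86.5.

86.5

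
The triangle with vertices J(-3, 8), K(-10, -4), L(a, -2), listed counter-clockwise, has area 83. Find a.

5

Write out the shoelace sum; only the two edges meeting at L involve a:
2·Area = [((-10)·(-2) − a·(-4)) + (a·8 − (-3)·(-2))] + 92
       = 12·a + 106 = 166
⇒ a = 5.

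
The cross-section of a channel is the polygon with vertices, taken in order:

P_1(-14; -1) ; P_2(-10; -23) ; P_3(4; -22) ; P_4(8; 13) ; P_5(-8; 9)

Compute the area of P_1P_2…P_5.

581

Apply the shoelace formula: 2A = Σ (x_i·y_{i+1} − x_{i+1}·y_i), indices taken mod 5.
Σ = (312) + (312) + (228) + (176) + (134) = 1162
Area = |Σ|/2 = 581.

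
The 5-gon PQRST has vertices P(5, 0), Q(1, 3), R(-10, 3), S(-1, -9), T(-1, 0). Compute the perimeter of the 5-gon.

46

|PQ| = √((-4)² + (3)²) = √25 = 5
|QR| = √((-11)² + (0)²) = √121 = 11
|RS| = √((9)² + (-12)²) = √225 = 15
|ST| = √((0)² + (9)²) = √81 = 9
|TP| = √((6)² + (0)²) = √36 = 6
Perimeter = 5 + 11 + 15 + 9 + 6 = 46.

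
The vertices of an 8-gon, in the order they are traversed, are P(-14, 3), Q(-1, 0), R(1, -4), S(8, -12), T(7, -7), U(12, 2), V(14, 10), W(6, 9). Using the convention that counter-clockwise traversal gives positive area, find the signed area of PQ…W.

227.5

Apply Gauss's area formula: 2A = Σ (x_i·y_{i+1} − x_{i+1}·y_i), indices taken mod 8.
Σ = (3) + (4) + (20) + (28) + (98) + (92) + (66) + (144) = 455
Signed area = Σ/2 = 227.5 (positive ⇒ counter-clockwise traversal).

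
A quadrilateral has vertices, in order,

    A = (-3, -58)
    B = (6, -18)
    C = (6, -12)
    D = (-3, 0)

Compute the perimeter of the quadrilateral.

120

|AB| = √((9)² + (40)²) = √1681 = 41
|BC| = √((0)² + (6)²) = √36 = 6
|CD| = √((-9)² + (12)²) = √225 = 15
|DA| = √((0)² + (-58)²) = √3364 = 58
Perimeter = 41 + 6 + 15 + 58 = 120.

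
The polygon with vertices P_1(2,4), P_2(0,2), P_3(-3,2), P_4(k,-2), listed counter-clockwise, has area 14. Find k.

4

The doubled signed area Σ (x_i y_{i+1} − x_{i+1} y_i) is linear in k.
With k=0 it equals 20; the coefficient of k is 2 (from the two edges through P_4).
So 2·k + 20 = 2·14 = 28 ⇒ k = 4.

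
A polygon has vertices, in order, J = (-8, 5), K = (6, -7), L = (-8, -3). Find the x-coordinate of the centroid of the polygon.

Apply the surveyor's formula. First the cross-terms c_i = x_i·y_{i+1} − x_{i+1}·y_i:
  26, -74, -64  ⇒  2A = -112, A = -56.
Then Σ (x_i + x_{i+1})·c_i = 1120, so x̄ = 1120 / (6·(-56)) = -10/3.

-10/3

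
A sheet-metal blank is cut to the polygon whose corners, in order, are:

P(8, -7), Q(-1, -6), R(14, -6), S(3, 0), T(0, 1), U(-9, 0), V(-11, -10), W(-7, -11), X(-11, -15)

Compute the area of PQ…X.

193.5

P→Q: (8)(-6) − (-1)(-7) = -55
Q→R: (-1)(-6) − (14)(-6) = 90
R→S: (14)(0) − (3)(-6) = 18
S→T: (3)(1) − (0)(0) = 3
T→U: (0)(0) − (-9)(1) = 9
U→V: (-9)(-10) − (-11)(0) = 90
V→W: (-11)(-11) − (-7)(-10) = 51
W→X: (-7)(-15) − (-11)(-11) = -16
X→P: (-11)(-7) − (8)(-15) = 197
Σ = 387
Area = |Σ|/2 = 193.5.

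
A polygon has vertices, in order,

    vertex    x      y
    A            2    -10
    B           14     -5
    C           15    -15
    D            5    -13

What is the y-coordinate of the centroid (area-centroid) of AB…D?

Apply the shoelace (surveyor's) formula. First the cross-terms c_i = x_i·y_{i+1} − x_{i+1}·y_i:
  130, -135, -120, -24  ⇒  2A = -149, A = -74.5.
Then Σ (y_i + y_{i+1})·c_i = 4662, so ȳ = 4662 / (6·(-74.5)) = -1554/149.

-1554/149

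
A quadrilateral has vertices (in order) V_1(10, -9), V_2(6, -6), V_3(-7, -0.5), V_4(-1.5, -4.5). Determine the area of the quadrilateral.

Apply the surveyor's formula: 2A = Σ (x_i·y_{i+1} − x_{i+1}·y_i), indices taken mod 4.
Σ = (-6) + (-45) + (30.75) + (58.5) = 38.25
Area = |Σ|/2 = 19.125.

19.125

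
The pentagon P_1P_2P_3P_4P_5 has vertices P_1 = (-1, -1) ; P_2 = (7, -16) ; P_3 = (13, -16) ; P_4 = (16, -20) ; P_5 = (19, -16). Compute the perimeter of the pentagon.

58

|P_1P_2| = √((8)² + (-15)²) = √289 = 17
|P_2P_3| = √((6)² + (0)²) = √36 = 6
|P_3P_4| = √((3)² + (-4)²) = √25 = 5
|P_4P_5| = √((3)² + (4)²) = √25 = 5
|P_5P_1| = √((-20)² + (15)²) = √625 = 25
Perimeter = 17 + 6 + 5 + 5 + 25 = 58.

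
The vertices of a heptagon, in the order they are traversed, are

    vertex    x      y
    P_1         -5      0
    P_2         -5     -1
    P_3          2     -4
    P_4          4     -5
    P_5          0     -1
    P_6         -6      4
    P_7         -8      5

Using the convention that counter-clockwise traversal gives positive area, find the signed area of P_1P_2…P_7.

P_1→P_2: (-5)(-1) − (-5)(0) = 5
P_2→P_3: (-5)(-4) − (2)(-1) = 22
P_3→P_4: (2)(-5) − (4)(-4) = 6
P_4→P_5: (4)(-1) − (0)(-5) = -4
P_5→P_6: (0)(4) − (-6)(-1) = -6
P_6→P_7: (-6)(5) − (-8)(4) = 2
P_7→P_1: (-8)(0) − (-5)(5) = 25
Σ = 50
Signed area = Σ/2 = 25 (positive ⇒ counter-clockwise traversal).

25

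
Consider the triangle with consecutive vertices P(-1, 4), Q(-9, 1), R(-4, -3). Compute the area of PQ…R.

Apply Gauss's area formula: 2A = Σ (x_i·y_{i+1} − x_{i+1}·y_i), indices taken mod 3.
Σ = (35) + (31) + (-19) = 47
Area = |Σ|/2 = 23.5.

23.5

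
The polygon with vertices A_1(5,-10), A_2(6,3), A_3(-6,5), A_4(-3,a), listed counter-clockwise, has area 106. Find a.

-4

The doubled signed area Σ (x_i y_{i+1} − x_{i+1} y_i) is linear in a.
With a=0 it equals 168; the coefficient of a is -11 (from the two edges through A_4).
So -11·a + 168 = 2·106 = 212 ⇒ a = -4.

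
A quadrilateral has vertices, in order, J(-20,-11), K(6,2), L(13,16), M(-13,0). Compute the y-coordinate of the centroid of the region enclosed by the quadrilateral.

309/149

Apply the surveyor's formula. First the cross-terms c_i = x_i·y_{i+1} − x_{i+1}·y_i:
  26, 70, 208, 143  ⇒  2A = 447, A = 223.5.
Then Σ (y_i + y_{i+1})·c_i = 2781, so ȳ = 2781 / (6·223.5) = 309/149.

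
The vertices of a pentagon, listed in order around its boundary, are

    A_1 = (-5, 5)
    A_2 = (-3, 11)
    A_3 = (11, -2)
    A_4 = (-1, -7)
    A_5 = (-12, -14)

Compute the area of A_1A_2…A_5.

217

Apply Gauss's area formula: 2A = Σ (x_i·y_{i+1} − x_{i+1}·y_i), indices taken mod 5.
A_1→A_2: (-5)(11) − (-3)(5) = -40
A_2→A_3: (-3)(-2) − (11)(11) = -115
A_3→A_4: (11)(-7) − (-1)(-2) = -79
A_4→A_5: (-1)(-14) − (-12)(-7) = -70
A_5→A_1: (-12)(5) − (-5)(-14) = -130
Σ = -434
Area = |Σ|/2 = 217.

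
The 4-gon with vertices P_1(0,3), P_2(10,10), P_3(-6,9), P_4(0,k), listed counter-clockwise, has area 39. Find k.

7

Write out the shoelace sum; only the two edges meeting at P_4 involve k:
2·Area = [((-6)·k − 0·9) + (0·3 − 0·k)] + 120
       = -6·k + 120 = 78
⇒ k = 7.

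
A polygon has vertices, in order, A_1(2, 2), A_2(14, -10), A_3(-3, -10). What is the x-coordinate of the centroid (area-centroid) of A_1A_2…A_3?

Apply the shoelace (surveyor's) formula. First the cross-terms c_i = x_i·y_{i+1} − x_{i+1}·y_i:
  -48, -170, 14  ⇒  2A = -204, A = -102.
Then Σ (x_i + x_{i+1})·c_i = -2652, so x̄ = -2652 / (6·(-102)) = 13/3.

13/3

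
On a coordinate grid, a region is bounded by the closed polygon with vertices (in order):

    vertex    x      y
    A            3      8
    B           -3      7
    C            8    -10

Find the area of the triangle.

56.5

Σ = (45) + (-26) + (94) = 113
Area = |Σ|/2 = 56.5.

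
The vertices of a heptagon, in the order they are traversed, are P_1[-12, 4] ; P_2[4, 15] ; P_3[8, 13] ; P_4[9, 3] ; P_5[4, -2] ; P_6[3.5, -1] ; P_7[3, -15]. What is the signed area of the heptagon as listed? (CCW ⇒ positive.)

Apply Gauss's area formula: 2A = Σ (x_i·y_{i+1} − x_{i+1}·y_i), indices taken mod 7.
Σ = (-196) + (-68) + (-93) + (-30) + (3) + (-49.5) + (-168) = -601.5
Signed area = Σ/2 = -300.75 (negative ⇒ clockwise traversal).

-300.75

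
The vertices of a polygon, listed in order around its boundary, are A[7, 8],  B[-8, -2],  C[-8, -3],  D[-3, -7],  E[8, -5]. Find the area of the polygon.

Apply the surveyor's formula: 2A = Σ (x_i·y_{i+1} − x_{i+1}·y_i), indices taken mod 5.
Σ = (50) + (8) + (47) + (71) + (99) = 275
Area = |Σ|/2 = 137.5.

137.5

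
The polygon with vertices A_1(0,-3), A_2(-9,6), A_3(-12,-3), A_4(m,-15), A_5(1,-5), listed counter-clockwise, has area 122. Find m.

10

Write out the shoelace sum; only the two edges meeting at A_4 involve m:
2·Area = [((-12)·(-15) − m·(-3)) + (m·(-5) − 1·(-15))] + 69
       = -2·m + 264 = 244
⇒ m = 10.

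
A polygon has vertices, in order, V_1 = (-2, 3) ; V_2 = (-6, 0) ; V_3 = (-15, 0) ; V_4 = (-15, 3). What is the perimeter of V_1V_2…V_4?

30

|V_1V_2| = √((-4)² + (-3)²) = √25 = 5
|V_2V_3| = √((-9)² + (0)²) = √81 = 9
|V_3V_4| = √((0)² + (3)²) = √9 = 3
|V_4V_1| = √((13)² + (0)²) = √169 = 13
Perimeter = 5 + 9 + 3 + 13 = 30.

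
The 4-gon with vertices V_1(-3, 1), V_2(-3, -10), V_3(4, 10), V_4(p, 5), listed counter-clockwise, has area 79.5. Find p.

-9

Write out the shoelace sum; only the two edges meeting at V_4 involve p:
2·Area = [(4·5 − p·10) + (p·1 − (-3)·5)] + 43
       = -9·p + 78 = 159
⇒ p = -9.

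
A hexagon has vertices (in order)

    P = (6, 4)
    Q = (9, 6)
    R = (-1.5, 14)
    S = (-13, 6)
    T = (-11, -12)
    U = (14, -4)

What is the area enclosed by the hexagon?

411

Σ = (0) + (135) + (173) + (222) + (212) + (80) = 822
Area = |Σ|/2 = 411.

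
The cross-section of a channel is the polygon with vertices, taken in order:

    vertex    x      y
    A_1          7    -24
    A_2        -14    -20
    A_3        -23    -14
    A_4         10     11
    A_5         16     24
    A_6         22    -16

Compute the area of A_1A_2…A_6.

994.5

Σ = (-476) + (-264) + (-113) + (64) + (-784) + (-416) = -1989
Area = |Σ|/2 = 994.5.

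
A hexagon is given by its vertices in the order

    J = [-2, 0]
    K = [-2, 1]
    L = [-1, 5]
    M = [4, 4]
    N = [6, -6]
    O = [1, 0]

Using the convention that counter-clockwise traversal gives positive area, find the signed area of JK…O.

Apply the shoelace formula: 2A = Σ (x_i·y_{i+1} − x_{i+1}·y_i), indices taken mod 6.
J→K: (-2)(1) − (-2)(0) = -2
K→L: (-2)(5) − (-1)(1) = -9
L→M: (-1)(4) − (4)(5) = -24
M→N: (4)(-6) − (6)(4) = -48
N→O: (6)(0) − (1)(-6) = 6
O→J: (1)(0) − (-2)(0) = 0
Σ = -77
Signed area = Σ/2 = -38.5 (negative ⇒ clockwise traversal).

-38.5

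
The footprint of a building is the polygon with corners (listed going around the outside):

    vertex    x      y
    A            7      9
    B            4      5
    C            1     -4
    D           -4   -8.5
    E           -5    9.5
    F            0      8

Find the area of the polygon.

111.5

Apply the shoelace (surveyor's) formula: 2A = Σ (x_i·y_{i+1} − x_{i+1}·y_i), indices taken mod 6.
Σ = (-1) + (-21) + (-24.5) + (-80.5) + (-40) + (-56) = -223
Area = |Σ|/2 = 111.5.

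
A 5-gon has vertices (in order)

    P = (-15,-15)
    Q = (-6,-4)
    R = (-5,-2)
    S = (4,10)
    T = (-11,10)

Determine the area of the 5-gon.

Σ = (-30) + (-8) + (-42) + (150) + (315) = 385
Area = |Σ|/2 = 192.5.

192.5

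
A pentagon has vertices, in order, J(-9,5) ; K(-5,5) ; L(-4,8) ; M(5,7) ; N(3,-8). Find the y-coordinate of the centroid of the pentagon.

208/113

Apply the shoelace (surveyor's) formula. First the cross-terms c_i = x_i·y_{i+1} − x_{i+1}·y_i:
  -20, -20, -68, -61, -57  ⇒  2A = -226, A = -113.
Then Σ (y_i + y_{i+1})·c_i = -1248, so ȳ = -1248 / (6·(-113)) = 208/113.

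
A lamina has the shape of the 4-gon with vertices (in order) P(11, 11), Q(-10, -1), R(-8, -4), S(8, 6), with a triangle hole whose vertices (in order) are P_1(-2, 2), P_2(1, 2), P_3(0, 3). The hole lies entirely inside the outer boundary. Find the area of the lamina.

67

Outer boundary:
Σ = (99) + (32) + (-16) + (22) = 137
Area = |Σ|/2 = 68.5.
Hole:
Apply the shoelace (surveyor's) formula: 2A = Σ (x_i·y_{i+1} − x_{i+1}·y_i), indices taken mod 3.
Σ = (-6) + (3) + (6) = 3
Area = |Σ|/2 = 1.5.
Net area = 68.5 − 1.5 = 67.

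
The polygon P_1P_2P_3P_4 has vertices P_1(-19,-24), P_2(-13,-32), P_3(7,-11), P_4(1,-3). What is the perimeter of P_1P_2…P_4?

|P_1P_2| = √((6)² + (-8)²) = √100 = 10
|P_2P_3| = √((20)² + (21)²) = √841 = 29
|P_3P_4| = √((-6)² + (8)²) = √100 = 10
|P_4P_1| = √((-20)² + (-21)²) = √841 = 29
Perimeter = 10 + 29 + 10 + 29 = 78.

78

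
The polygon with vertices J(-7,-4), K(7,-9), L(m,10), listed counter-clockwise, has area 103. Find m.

-5

The doubled signed area Σ (x_i y_{i+1} − x_{i+1} y_i) is linear in m.
With m=0 it equals 231; the coefficient of m is 5 (from the two edges through L).
So 5·m + 231 = 2·103 = 206 ⇒ m = -5.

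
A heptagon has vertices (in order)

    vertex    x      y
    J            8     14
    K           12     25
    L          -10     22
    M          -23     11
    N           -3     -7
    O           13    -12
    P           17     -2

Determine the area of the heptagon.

847.5

Σ = (32) + (514) + (396) + (194) + (127) + (178) + (254) = 1695
Area = |Σ|/2 = 847.5.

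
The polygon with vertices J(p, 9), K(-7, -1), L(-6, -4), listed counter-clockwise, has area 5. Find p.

The doubled signed area Σ (x_i y_{i+1} − x_{i+1} y_i) is linear in p.
With p=0 it equals 31; the coefficient of p is 3 (from the two edges through J).
So 3·p + 31 = 2·5 = 10 ⇒ p = -7.

-7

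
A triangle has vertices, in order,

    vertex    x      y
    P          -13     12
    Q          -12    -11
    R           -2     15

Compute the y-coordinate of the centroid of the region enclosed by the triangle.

16/3

Apply Gauss's area formula. First the cross-terms c_i = x_i·y_{i+1} − x_{i+1}·y_i:
  287, -202, 171  ⇒  2A = 256, A = 128.
Then Σ (y_i + y_{i+1})·c_i = 4096, so ȳ = 4096 / (6·128) = 16/3.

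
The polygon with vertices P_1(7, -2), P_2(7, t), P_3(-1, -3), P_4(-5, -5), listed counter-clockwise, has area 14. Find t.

0

Write out the shoelace sum; only the two edges meeting at P_2 involve t:
2·Area = [(7·t − 7·(-2)) + (7·(-3) − (-1)·t)] + 35
       = 8·t + 28 = 28
⇒ t = 0.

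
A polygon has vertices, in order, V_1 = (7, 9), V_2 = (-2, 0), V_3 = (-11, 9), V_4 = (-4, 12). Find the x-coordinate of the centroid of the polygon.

Apply Gauss's area formula. First the cross-terms c_i = x_i·y_{i+1} − x_{i+1}·y_i:
  18, -18, -96, -120  ⇒  2A = -216, A = -108.
Then Σ (x_i + x_{i+1})·c_i = 1404, so x̄ = 1404 / (6·(-108)) = -13/6.

-13/6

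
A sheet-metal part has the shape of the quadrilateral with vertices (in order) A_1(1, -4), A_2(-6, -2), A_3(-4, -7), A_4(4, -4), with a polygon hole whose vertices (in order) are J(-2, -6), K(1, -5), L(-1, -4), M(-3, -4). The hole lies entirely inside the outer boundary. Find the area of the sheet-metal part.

Outer boundary:
Apply the surveyor's formula: 2A = Σ (x_i·y_{i+1} − x_{i+1}·y_i), indices taken mod 4.
A_1→A_2: (1)(-2) − (-6)(-4) = -26
A_2→A_3: (-6)(-7) − (-4)(-2) = 34
A_3→A_4: (-4)(-4) − (4)(-7) = 44
A_4→A_1: (4)(-4) − (1)(-4) = -12
Σ = 40
Area = |Σ|/2 = 20.
Hole:
Σ = (16) + (-9) + (-8) + (10) = 9
Area = |Σ|/2 = 4.5.
Net area = 20 − 4.5 = 15.5.

15.5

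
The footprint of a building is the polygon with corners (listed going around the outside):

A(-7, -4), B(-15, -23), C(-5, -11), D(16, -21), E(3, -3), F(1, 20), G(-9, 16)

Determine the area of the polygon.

Apply Gauss's area formula: 2A = Σ (x_i·y_{i+1} − x_{i+1}·y_i), indices taken mod 7.
Σ = (101) + (50) + (281) + (15) + (63) + (196) + (148) = 854
Area = |Σ|/2 = 427.

427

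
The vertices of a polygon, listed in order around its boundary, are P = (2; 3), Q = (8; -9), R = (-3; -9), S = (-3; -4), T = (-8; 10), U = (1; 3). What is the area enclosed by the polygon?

Apply the surveyor's formula: 2A = Σ (x_i·y_{i+1} − x_{i+1}·y_i), indices taken mod 6.
Σ = (-42) + (-99) + (-15) + (-62) + (-34) + (-3) = -255
Area = |Σ|/2 = 127.5.

127.5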